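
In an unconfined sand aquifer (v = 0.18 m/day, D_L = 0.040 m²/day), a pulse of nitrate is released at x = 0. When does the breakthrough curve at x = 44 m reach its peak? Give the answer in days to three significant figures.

243 days

For the 1D instantaneous-source solution, setting ∂C/∂t = 0 at fixed x gives v²t² + 2Dt − x² = 0, so t = (√(D² + v²x²) − D)/v².
√(D² + v²x²) = √(0.040² + 0.18² × 44²) = 7.920; v² = 0.0324.
t = (7.920 − 0.040)/0.0324 = 243 days (vs. the pure-advection estimate x/v = 244 d).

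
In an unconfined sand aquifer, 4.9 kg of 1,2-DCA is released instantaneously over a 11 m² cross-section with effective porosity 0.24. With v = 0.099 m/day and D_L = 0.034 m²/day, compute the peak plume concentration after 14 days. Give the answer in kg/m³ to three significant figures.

0.759 kg/m³

The peak of an instantaneous 1D plume sits at x = vt; there the Gaussian factor is 1 and C_max = M/(n_e·A·√(4πDt)), where n_e·A is the pore area the mass is dissolved in.
√(4πDt) = √(4π × 0.034 × 14) = 2.446 m, so C_max = 4.9/(0.24 × 11 × 2.446) = 0.759 kg/m³.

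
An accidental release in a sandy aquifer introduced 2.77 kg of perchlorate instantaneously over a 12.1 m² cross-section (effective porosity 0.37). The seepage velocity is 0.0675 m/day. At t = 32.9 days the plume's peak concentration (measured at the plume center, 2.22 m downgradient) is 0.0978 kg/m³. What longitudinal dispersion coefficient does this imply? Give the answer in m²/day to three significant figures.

0.0968 m²/day

At the plume center C_max = M/(n_e·A·√(4πDt)), so D = M²/(4πt·(n_e·A·C_max)²).
n_e·A·C_max = 0.37 × 12.1 × 0.0978 = 0.4379 kg/m.
D = 2.77²/(4π × 32.9 × 0.4379²) = 0.0968 m²/day.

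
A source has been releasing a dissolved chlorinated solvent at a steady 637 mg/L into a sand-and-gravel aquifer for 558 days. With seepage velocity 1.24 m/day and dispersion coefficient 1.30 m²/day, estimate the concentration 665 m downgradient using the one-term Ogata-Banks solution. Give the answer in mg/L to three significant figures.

484 mg/L

For a continuous step input, C/C₀ ≈ ½·erfc((x−vt)/(2√(Dt))).
vt = 1.24 × 558 = 691.92 m and 2√(Dt) = 2√(1.30 × 558) = 53.87 m.
Argument (x−vt)/(2√(Dt)) = (665 − 691.92)/53.87 = -0.4997; ½·erfc(-0.4997) = 0.7601.
C = 637 × 0.7601 = 484 mg/L.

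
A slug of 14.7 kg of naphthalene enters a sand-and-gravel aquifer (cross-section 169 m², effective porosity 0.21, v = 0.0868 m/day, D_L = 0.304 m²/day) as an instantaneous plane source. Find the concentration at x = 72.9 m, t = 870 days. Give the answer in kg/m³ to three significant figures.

0.00714 kg/m³

For an instantaneous plane source, C(x,t) = M/(n_e·A·√(4πDt)) · exp(−(x−vt)²/(4Dt)), with n_e·A the pore (flow) area.
Plume center vt = 0.0868 × 870 = 75.516 m, so the well at 72.9 m is 2.616 m upgradient of the peak.
√(4πDt) = 57.65 m, giving peak height M/(n_e·A·√(4πDt)) = 14.7/(0.21 × 169 × 57.65) = 0.007185 kg/m³.
(x−vt)²/(4Dt) = (-2.616)²/(4 × 0.304 × 870) = 0.006469; exp(−0.006469) = 0.9936.
C = 0.007185 × 0.9936 = 0.00714 kg/m³.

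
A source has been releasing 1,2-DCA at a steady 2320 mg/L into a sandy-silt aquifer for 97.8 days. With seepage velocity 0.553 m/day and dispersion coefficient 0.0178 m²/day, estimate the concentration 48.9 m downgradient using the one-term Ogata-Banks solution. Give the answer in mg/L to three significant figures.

2310 mg/L

For a continuous step input, C/C₀ ≈ ½·erfc((x−vt)/(2√(Dt))).
vt = 0.553 × 97.8 = 54.0834 m and 2√(Dt) = 2√(0.0178 × 97.8) = 2.639 m.
Argument (x−vt)/(2√(Dt)) = (48.9 − 54.0834)/2.639 = -1.964; ½·erfc(-1.964) = 0.9973.
C = 2320 × 0.9973 = 2310 mg/L.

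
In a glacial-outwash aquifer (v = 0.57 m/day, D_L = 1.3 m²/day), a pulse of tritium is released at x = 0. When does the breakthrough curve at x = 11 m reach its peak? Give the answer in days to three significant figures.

For the 1D instantaneous-source solution, setting ∂C/∂t = 0 at fixed x gives v²t² + 2Dt − x² = 0, so t = (√(D² + v²x²) − D)/v².
√(D² + v²x²) = √(1.3² + 0.57² × 11²) = 6.403; v² = 0.3249.
t = (6.403 − 1.3)/0.3249 = 15.7 days (vs. the pure-advection estimate x/v = 19.3 d).

15.7 days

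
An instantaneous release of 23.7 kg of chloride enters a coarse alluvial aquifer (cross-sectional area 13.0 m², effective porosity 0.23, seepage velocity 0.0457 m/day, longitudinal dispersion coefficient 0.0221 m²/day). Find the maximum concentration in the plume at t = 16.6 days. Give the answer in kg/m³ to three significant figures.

The peak of an instantaneous 1D plume sits at x = vt; there the Gaussian factor is 1 and C_max = M/(n_e·A·√(4πDt)), where n_e·A is the pore area the mass is dissolved in.
√(4πDt) = √(4π × 0.0221 × 16.6) = 2.147 m, so C_max = 23.7/(0.23 × 13.0 × 2.147) = 3.69 kg/m³.

3.69 kg/m³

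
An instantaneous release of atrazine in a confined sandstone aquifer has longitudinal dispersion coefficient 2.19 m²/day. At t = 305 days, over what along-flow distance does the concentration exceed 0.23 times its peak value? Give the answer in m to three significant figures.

125 m

The plume is Gaussian with σ = √(2Dt) = √(2 × 2.19 × 305) = 36.55 m.
C/C_peak = exp(−Δx²/(2σ²)) = 0.23 ⇒ Δx = σ·√(−2 ln 0.23) = 36.55 × 1.714 = 62.65 m.
Width = 2Δx = 125 m.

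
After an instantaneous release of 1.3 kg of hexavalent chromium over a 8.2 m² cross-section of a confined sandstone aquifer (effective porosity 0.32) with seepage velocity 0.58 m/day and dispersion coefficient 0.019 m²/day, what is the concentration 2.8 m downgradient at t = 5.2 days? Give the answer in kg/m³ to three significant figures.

0.395 kg/m³

For an instantaneous plane source, C(x,t) = M/(n_e·A·√(4πDt)) · exp(−(x−vt)²/(4Dt)), with n_e·A the pore (flow) area.
Plume center vt = 0.58 × 5.2 = 3.016 m, so the well at 2.8 m is 0.216 m upgradient of the peak.
√(4πDt) = 1.114 m, giving peak height M/(n_e·A·√(4πDt)) = 1.3/(0.32 × 8.2 × 1.114) = 0.4447 kg/m³.
(x−vt)²/(4Dt) = (-0.216)²/(4 × 0.019 × 5.2) = 0.1181; exp(−0.1181) = 0.8886.
C = 0.4447 × 0.8886 = 0.395 kg/m³.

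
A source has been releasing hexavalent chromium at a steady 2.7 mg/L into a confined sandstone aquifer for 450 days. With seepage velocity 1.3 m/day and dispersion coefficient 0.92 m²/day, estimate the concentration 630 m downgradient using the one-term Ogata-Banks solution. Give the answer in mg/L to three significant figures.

0.159 mg/L

For a continuous step input, C/C₀ ≈ ½·erfc((x−vt)/(2√(Dt))).
vt = 1.3 × 450 = 585 m and 2√(Dt) = 2√(0.92 × 450) = 40.69 m.
Argument (x−vt)/(2√(Dt)) = (630 − 585)/40.69 = 1.106; ½·erfc(1.106) = 0.05889.
C = 2.7 × 0.05889 = 0.159 mg/L.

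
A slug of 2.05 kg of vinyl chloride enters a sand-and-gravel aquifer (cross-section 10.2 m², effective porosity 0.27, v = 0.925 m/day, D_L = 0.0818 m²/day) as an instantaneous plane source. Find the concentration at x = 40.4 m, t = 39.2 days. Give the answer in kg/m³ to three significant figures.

For an instantaneous plane source, C(x,t) = M/(n_e·A·√(4πDt)) · exp(−(x−vt)²/(4Dt)), with n_e·A the pore (flow) area.
Plume center vt = 0.925 × 39.2 = 36.26 m, so the well at 40.4 m is 4.14 m downgradient of the peak.
√(4πDt) = 6.348 m, giving peak height M/(n_e·A·√(4πDt)) = 2.05/(0.27 × 10.2 × 6.348) = 0.1173 kg/m³.
(x−vt)²/(4Dt) = (4.14)²/(4 × 0.0818 × 39.2) = 1.336; exp(−1.336) = 0.2629.
C = 0.1173 × 0.2629 = 0.0308 kg/m³.

0.0308 kg/m³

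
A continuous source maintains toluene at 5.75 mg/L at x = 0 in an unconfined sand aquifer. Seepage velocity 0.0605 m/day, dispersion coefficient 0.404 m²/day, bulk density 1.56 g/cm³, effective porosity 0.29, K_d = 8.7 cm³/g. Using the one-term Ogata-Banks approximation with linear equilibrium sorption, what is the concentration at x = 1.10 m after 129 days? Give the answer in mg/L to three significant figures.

Retardation factor R = 1 + ρ_b·K_d/n = 1 + 1.56 × 8.7/0.29 = 47.80.
Sorption retards both mechanisms: v_R = v/R = 0.001266 m/day, D_R = D/R = 0.008452 m²/day.
v_R·t = 0.001266 × 129 = 0.163314 m; 2√(D_R t) = 2.088 m; argument = (1.10 − 0.163314)/2.088 = 0.4486.
C = C₀ × ½·erfc(0.4486) = 5.75 × 0.2629 = 1.51 mg/L.

1.51 mg/L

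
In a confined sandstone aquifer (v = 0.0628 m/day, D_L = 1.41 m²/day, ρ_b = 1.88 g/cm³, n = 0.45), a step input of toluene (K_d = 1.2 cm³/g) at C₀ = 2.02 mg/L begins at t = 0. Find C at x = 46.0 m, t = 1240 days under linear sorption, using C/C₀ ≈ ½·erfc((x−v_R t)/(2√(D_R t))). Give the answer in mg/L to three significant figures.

Retardation factor R = 1 + ρ_b·K_d/n = 1 + 1.88 × 1.2/0.45 = 6.013.
Sorption retards both mechanisms: v_R = v/R = 0.01044 m/day, D_R = D/R = 0.2345 m²/day.
v_R·t = 0.01044 × 1240 = 12.9456 m; 2√(D_R t) = 34.10 m; argument = (46.0 − 12.9456)/34.10 = 0.9693.
C = C₀ × ½·erfc(0.9693) = 2.02 × 0.08522 = 0.172 mg/L.

0.172 mg/L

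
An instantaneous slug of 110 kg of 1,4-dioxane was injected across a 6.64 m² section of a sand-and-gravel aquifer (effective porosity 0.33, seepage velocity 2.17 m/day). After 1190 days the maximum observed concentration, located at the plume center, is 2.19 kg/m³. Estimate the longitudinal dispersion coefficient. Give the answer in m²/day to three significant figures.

At the plume center C_max = M/(n_e·A·√(4πDt)), so D = M²/(4πt·(n_e·A·C_max)²).
n_e·A·C_max = 0.33 × 6.64 × 2.19 = 4.799 kg/m.
D = 110²/(4π × 1190 × 4.799²) = 0.0351 m²/day.

0.0351 m²/day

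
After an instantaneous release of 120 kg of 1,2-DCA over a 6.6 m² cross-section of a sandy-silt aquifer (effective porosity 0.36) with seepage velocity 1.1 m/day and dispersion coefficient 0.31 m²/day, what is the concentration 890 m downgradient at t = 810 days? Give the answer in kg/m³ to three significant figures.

For an instantaneous plane source, C(x,t) = M/(n_e·A·√(4πDt)) · exp(−(x−vt)²/(4Dt)), with n_e·A the pore (flow) area.
Plume center vt = 1.1 × 810 = 891 m, so the well at 890 m is 1 m upgradient of the peak.
√(4πDt) = 56.17 m, giving peak height M/(n_e·A·√(4πDt)) = 120/(0.36 × 6.6 × 56.17) = 0.8991 kg/m³.
(x−vt)²/(4Dt) = (-1)²/(4 × 0.31 × 810) = 0.0009956; exp(−0.0009956) = 0.9990.
C = 0.8991 × 0.9990 = 0.898 kg/m³.

0.898 kg/m³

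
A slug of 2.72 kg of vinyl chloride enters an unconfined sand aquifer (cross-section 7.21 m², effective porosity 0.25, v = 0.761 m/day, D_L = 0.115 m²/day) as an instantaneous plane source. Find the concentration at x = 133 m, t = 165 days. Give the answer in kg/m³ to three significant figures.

0.0472 kg/m³

For an instantaneous plane source, C(x,t) = M/(n_e·A·√(4πDt)) · exp(−(x−vt)²/(4Dt)), with n_e·A the pore (flow) area.
Plume center vt = 0.761 × 165 = 125.565 m, so the well at 133 m is 7.435 m downgradient of the peak.
√(4πDt) = 15.44 m, giving peak height M/(n_e·A·√(4πDt)) = 2.72/(0.25 × 7.21 × 15.44) = 0.09773 kg/m³.
(x−vt)²/(4Dt) = (7.435)²/(4 × 0.115 × 165) = 0.7283; exp(−0.7283) = 0.4827.
C = 0.09773 × 0.4827 = 0.0472 kg/m³.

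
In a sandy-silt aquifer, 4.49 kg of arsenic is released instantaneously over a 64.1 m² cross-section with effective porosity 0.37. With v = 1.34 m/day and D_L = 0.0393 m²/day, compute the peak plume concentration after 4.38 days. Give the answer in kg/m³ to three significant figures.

0.129 kg/m³

The peak of an instantaneous 1D plume sits at x = vt; there the Gaussian factor is 1 and C_max = M/(n_e·A·√(4πDt)), where n_e·A is the pore area the mass is dissolved in.
√(4πDt) = √(4π × 0.0393 × 4.38) = 1.471 m, so C_max = 4.49/(0.37 × 64.1 × 1.471) = 0.129 kg/m³.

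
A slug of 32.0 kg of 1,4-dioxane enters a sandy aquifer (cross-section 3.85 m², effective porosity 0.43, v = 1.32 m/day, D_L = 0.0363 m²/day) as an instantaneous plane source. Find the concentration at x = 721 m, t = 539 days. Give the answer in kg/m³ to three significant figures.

0.387 kg/m³

For an instantaneous plane source, C(x,t) = M/(n_e·A·√(4πDt)) · exp(−(x−vt)²/(4Dt)), with n_e·A the pore (flow) area.
Plume center vt = 1.32 × 539 = 711.48 m, so the well at 721 m is 9.52 m downgradient of the peak.
√(4πDt) = 15.68 m, giving peak height M/(n_e·A·√(4πDt)) = 32.0/(0.43 × 3.85 × 15.68) = 1.233 kg/m³.
(x−vt)²/(4Dt) = (9.52)²/(4 × 0.0363 × 539) = 1.158; exp(−1.158) = 0.3141.
C = 1.233 × 0.3141 = 0.387 kg/m³.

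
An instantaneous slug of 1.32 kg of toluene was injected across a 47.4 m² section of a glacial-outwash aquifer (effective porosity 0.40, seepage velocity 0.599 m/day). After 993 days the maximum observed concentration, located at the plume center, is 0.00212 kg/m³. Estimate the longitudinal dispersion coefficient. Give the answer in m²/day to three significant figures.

0.0864 m²/day

At the plume center C_max = M/(n_e·A·√(4πDt)), so D = M²/(4πt·(n_e·A·C_max)²).
n_e·A·C_max = 0.40 × 47.4 × 0.00212 = 0.04020 kg/m.
D = 1.32²/(4π × 993 × 0.04020²) = 0.0864 m²/day.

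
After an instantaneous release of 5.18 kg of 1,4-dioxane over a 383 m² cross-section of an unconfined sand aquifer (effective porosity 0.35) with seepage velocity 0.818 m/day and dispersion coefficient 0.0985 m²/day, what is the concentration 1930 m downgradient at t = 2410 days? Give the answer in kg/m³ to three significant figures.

For an instantaneous plane source, C(x,t) = M/(n_e·A·√(4πDt)) · exp(−(x−vt)²/(4Dt)), with n_e·A the pore (flow) area.
Plume center vt = 0.818 × 2410 = 1971.38 m, so the well at 1930 m is 41.38 m upgradient of the peak.
√(4πDt) = 54.62 m, giving peak height M/(n_e·A·√(4πDt)) = 5.18/(0.35 × 383 × 54.62) = 0.0007075 kg/m³.
(x−vt)²/(4Dt) = (-41.38)²/(4 × 0.0985 × 2410) = 1.803; exp(−1.803) = 0.1648.
C = 0.0007075 × 0.1648 = 0.000117 kg/m³.

0.000117 kg/m³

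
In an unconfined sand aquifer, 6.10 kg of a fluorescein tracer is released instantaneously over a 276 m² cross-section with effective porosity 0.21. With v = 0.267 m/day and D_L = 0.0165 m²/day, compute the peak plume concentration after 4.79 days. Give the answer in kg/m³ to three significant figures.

0.106 kg/m³

The peak of an instantaneous 1D plume sits at x = vt; there the Gaussian factor is 1 and C_max = M/(n_e·A·√(4πDt)), where n_e·A is the pore area the mass is dissolved in.
√(4πDt) = √(4π × 0.0165 × 4.79) = 0.9966 m, so C_max = 6.10/(0.21 × 276 × 0.9966) = 0.106 kg/m³.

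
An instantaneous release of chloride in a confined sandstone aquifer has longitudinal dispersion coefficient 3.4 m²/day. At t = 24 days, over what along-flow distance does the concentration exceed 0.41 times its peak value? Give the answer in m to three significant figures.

The plume is Gaussian with σ = √(2Dt) = √(2 × 3.4 × 24) = 12.77 m.
C/C_peak = exp(−Δx²/(2σ²)) = 0.41 ⇒ Δx = σ·√(−2 ln 0.41) = 12.77 × 1.335 = 17.05 m.
Width = 2Δx = 34.1 m.

34.1 m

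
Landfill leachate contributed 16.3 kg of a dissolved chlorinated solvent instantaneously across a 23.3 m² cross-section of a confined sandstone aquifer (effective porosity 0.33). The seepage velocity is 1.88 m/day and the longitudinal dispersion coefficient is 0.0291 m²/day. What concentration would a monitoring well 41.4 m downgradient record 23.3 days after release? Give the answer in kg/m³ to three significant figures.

For an instantaneous plane source, C(x,t) = M/(n_e·A·√(4πDt)) · exp(−(x−vt)²/(4Dt)), with n_e·A the pore (flow) area.
Plume center vt = 1.88 × 23.3 = 43.804 m, so the well at 41.4 m is 2.404 m upgradient of the peak.
√(4πDt) = 2.919 m, giving peak height M/(n_e·A·√(4πDt)) = 16.3/(0.33 × 23.3 × 2.919) = 0.7262 kg/m³.
(x−vt)²/(4Dt) = (-2.404)²/(4 × 0.0291 × 23.3) = 2.131; exp(−2.131) = 0.1187.
C = 0.7262 × 0.1187 = 0.0862 kg/m³.

0.0862 kg/m³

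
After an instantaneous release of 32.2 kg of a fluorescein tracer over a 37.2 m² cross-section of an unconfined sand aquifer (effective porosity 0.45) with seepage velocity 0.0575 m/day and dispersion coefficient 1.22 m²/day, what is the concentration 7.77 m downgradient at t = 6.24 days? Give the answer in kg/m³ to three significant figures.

For an instantaneous plane source, C(x,t) = M/(n_e·A·√(4πDt)) · exp(−(x−vt)²/(4Dt)), with n_e·A the pore (flow) area.
Plume center vt = 0.0575 × 6.24 = 0.3588 m, so the well at 7.77 m is 7.4112 m downgradient of the peak.
√(4πDt) = 9.781 m, giving peak height M/(n_e·A·√(4πDt)) = 32.2/(0.45 × 37.2 × 9.781) = 0.1967 kg/m³.
(x−vt)²/(4Dt) = (7.4112)²/(4 × 1.22 × 6.24) = 1.804; exp(−1.804) = 0.1646.
C = 0.1967 × 0.1646 = 0.0324 kg/m³.

0.0324 kg/m³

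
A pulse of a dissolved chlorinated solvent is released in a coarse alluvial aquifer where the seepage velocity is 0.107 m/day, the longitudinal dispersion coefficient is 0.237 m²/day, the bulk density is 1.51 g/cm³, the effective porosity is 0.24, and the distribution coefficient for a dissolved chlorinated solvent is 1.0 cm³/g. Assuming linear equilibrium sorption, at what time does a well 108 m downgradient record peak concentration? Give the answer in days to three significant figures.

Retardation factor R = 1 + ρ_b·K_d/n = 1 + 1.51 × 1.0/0.24 = 7.292.
Sorption retards both mechanisms: v_R = v/R = 0.01467 m/day, D_R = D/R = 0.03250 m²/day.
Peak time from v_R²t² + 2D_R t − x² = 0: t = (√(D_R² + v_R²x²) − D_R)/v_R².
√(D_R² + v_R²x²) = √(0.03250² + 0.01467² × 108²) = 1.585; v_R² = 0.0002152.
t = (1.585 − 0.03250)/0.0002152 = 7210 days.

7210 days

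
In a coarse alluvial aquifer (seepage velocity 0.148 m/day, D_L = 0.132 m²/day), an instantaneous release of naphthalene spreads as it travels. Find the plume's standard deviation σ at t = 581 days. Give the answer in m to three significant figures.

Dispersive spreading gives a Gaussian with σ² = 2Dt; advection only shifts the center.
σ = √(2 × 0.132 × 581) = 12.4 m.

12.4 m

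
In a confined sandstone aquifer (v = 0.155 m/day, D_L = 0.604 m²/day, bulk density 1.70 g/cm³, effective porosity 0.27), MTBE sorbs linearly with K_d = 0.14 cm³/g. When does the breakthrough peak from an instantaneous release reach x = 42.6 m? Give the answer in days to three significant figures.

Retardation factor R = 1 + ρ_b·K_d/n = 1 + 1.70 × 0.14/0.27 = 1.881.
Sorption retards both mechanisms: v_R = v/R = 0.08240 m/day, D_R = D/R = 0.3211 m²/day.
Peak time from v_R²t² + 2D_R t − x² = 0: t = (√(D_R² + v_R²x²) − D_R)/v_R².
√(D_R² + v_R²x²) = √(0.3211² + 0.08240² × 42.6²) = 3.525; v_R² = 0.006790.
t = (3.525 − 0.3211)/0.006790 = 472 days.

472 days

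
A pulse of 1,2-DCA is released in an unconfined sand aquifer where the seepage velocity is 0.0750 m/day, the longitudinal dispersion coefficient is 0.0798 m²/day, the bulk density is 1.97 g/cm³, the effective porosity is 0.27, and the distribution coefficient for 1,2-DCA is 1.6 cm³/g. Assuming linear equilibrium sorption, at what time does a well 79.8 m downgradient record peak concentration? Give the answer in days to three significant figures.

Retardation factor R = 1 + ρ_b·K_d/n = 1 + 1.97 × 1.6/0.27 = 12.67.
Sorption retards both mechanisms: v_R = v/R = 0.005919 m/day, D_R = D/R = 0.006298 m²/day.
Peak time from v_R²t² + 2D_R t − x² = 0: t = (√(D_R² + v_R²x²) − D_R)/v_R².
√(D_R² + v_R²x²) = √(0.006298² + 0.005919² × 79.8²) = 0.4724; v_R² = 3.503e-05.
t = (0.4724 − 0.006298)/3.503e-05 = 13300 days.

13300 days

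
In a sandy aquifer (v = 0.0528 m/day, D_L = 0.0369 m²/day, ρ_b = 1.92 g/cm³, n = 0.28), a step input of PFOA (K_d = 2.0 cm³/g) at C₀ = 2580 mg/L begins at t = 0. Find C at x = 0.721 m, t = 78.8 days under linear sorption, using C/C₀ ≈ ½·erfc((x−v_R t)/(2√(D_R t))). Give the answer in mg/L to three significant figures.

627 mg/L

Retardation factor R = 1 + ρ_b·K_d/n = 1 + 1.92 × 2.0/0.28 = 14.71.
Sorption retards both mechanisms: v_R = v/R = 0.003589 m/day, D_R = D/R = 0.002508 m²/day.
v_R·t = 0.003589 × 78.8 = 0.2828132 m; 2√(D_R t) = 0.8891 m; argument = (0.721 − 0.2828132)/0.8891 = 0.4928.
C = C₀ × ½·erfc(0.4928) = 2580 × 0.2429 = 627 mg/L.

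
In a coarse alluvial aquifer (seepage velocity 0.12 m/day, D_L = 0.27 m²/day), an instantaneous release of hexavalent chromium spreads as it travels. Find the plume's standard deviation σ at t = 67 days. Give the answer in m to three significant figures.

6.01 m

Dispersive spreading gives a Gaussian with σ² = 2Dt; advection only shifts the center.
σ = √(2 × 0.27 × 67) = 6.01 m.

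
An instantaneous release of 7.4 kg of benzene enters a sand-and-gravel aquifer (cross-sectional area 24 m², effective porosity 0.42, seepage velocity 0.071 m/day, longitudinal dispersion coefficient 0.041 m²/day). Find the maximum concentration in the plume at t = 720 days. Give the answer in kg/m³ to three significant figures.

The peak of an instantaneous 1D plume sits at x = vt; there the Gaussian factor is 1 and C_max = M/(n_e·A·√(4πDt)), where n_e·A is the pore area the mass is dissolved in.
√(4πDt) = √(4π × 0.041 × 720) = 19.26 m, so C_max = 7.4/(0.42 × 24 × 19.26) = 0.0381 kg/m³.

0.0381 kg/m³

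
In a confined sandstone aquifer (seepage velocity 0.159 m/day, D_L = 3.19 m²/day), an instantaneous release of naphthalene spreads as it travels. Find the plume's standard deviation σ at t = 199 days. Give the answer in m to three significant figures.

35.6 m

Dispersive spreading gives a Gaussian with σ² = 2Dt; advection only shifts the center.
σ = √(2 × 3.19 × 199) = 35.6 m.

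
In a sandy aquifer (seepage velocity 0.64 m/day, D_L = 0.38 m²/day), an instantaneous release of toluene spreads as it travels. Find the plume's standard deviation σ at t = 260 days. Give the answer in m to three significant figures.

Dispersive spreading gives a Gaussian with σ² = 2Dt; advection only shifts the center.
σ = √(2 × 0.38 × 260) = 14.1 m.

14.1 m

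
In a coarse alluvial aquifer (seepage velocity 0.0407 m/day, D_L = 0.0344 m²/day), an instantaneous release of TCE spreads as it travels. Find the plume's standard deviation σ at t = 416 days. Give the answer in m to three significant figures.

5.35 m

Dispersive spreading gives a Gaussian with σ² = 2Dt; advection only shifts the center.
σ = √(2 × 0.0344 × 416) = 5.35 m.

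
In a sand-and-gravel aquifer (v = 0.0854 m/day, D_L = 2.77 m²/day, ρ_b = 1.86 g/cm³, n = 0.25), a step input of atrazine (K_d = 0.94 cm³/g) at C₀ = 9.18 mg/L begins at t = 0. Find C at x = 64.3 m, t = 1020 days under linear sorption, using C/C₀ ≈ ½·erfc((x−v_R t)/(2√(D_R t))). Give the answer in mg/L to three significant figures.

0.205 mg/L

Retardation factor R = 1 + ρ_b·K_d/n = 1 + 1.86 × 0.94/0.25 = 7.994.
Sorption retards both mechanisms: v_R = v/R = 0.01068 m/day, D_R = D/R = 0.3465 m²/day.
v_R·t = 0.01068 × 1020 = 10.8936 m; 2√(D_R t) = 37.60 m; argument = (64.3 − 10.8936)/37.60 = 1.420.
C = C₀ × ½·erfc(1.420) = 9.18 × 0.02231 = 0.205 mg/L.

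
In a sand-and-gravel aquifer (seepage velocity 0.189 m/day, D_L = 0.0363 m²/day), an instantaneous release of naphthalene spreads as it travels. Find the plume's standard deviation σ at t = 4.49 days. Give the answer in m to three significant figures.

Dispersive spreading gives a Gaussian with σ² = 2Dt; advection only shifts the center.
σ = √(2 × 0.0363 × 4.49) = 0.571 m.

0.571 m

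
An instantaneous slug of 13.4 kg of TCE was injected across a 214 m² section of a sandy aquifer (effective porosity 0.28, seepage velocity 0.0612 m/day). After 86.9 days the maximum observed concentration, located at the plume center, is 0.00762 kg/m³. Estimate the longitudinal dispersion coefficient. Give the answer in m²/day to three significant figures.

At the plume center C_max = M/(n_e·A·√(4πDt)), so D = M²/(4πt·(n_e·A·C_max)²).
n_e·A·C_max = 0.28 × 214 × 0.00762 = 0.4566 kg/m.
D = 13.4²/(4π × 86.9 × 0.4566²) = 0.789 m²/day.

0.789 m²/day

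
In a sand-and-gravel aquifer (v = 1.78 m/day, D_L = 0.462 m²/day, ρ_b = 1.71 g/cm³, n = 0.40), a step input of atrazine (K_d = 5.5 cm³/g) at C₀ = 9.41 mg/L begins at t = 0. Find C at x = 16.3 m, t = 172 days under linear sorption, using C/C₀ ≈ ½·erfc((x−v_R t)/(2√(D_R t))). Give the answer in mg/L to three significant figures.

0.633 mg/L

Retardation factor R = 1 + ρ_b·K_d/n = 1 + 1.71 × 5.5/0.40 = 24.51.
Sorption retards both mechanisms: v_R = v/R = 0.07262 m/day, D_R = D/R = 0.01885 m²/day.
v_R·t = 0.07262 × 172 = 12.49064 m; 2√(D_R t) = 3.601 m; argument = (16.3 − 12.49064)/3.601 = 1.058.
C = C₀ × ½·erfc(1.058) = 9.41 × 0.06730 = 0.633 mg/L.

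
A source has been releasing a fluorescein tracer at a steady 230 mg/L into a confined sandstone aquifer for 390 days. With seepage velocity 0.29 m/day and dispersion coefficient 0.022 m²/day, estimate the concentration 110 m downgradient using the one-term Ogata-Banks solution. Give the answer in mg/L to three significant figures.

For a continuous step input, C/C₀ ≈ ½·erfc((x−vt)/(2√(Dt))).
vt = 0.29 × 390 = 113.1 m and 2√(Dt) = 2√(0.022 × 390) = 5.858 m.
Argument (x−vt)/(2√(Dt)) = (110 − 113.1)/5.858 = -0.5292; ½·erfc(-0.5292) = 0.7729.
C = 230 × 0.7729 = 178 mg/L.

178 mg/L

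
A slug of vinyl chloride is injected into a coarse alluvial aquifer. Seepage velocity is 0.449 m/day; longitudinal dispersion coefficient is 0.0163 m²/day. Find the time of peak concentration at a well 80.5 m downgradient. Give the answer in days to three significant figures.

For the 1D instantaneous-source solution, setting ∂C/∂t = 0 at fixed x gives v²t² + 2Dt − x² = 0, so t = (√(D² + v²x²) − D)/v².
√(D² + v²x²) = √(0.0163² + 0.449² × 80.5²) = 36.14; v² = 0.201601.
t = (36.14 − 0.0163)/0.201601 = 179 days (vs. the pure-advection estimate x/v = 179 d).

179 days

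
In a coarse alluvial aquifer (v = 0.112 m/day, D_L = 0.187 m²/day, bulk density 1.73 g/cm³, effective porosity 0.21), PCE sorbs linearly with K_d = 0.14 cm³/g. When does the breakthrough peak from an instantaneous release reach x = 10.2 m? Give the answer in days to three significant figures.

Retardation factor R = 1 + ρ_b·K_d/n = 1 + 1.73 × 0.14/0.21 = 2.153.
Sorption retards both mechanisms: v_R = v/R = 0.05202 m/day, D_R = D/R = 0.08686 m²/day.
Peak time from v_R²t² + 2D_R t − x² = 0: t = (√(D_R² + v_R²x²) − D_R)/v_R².
√(D_R² + v_R²x²) = √(0.08686² + 0.05202² × 10.2²) = 0.5377; v_R² = 0.002706.
t = (0.5377 − 0.08686)/0.002706 = 167 days.

167 days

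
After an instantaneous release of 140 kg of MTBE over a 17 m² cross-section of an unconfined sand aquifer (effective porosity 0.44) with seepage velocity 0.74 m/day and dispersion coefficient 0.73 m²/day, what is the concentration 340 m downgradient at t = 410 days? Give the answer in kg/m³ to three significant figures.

0.0997 kg/m³

For an instantaneous plane source, C(x,t) = M/(n_e·A·√(4πDt)) · exp(−(x−vt)²/(4Dt)), with n_e·A the pore (flow) area.
Plume center vt = 0.74 × 410 = 303.4 m, so the well at 340 m is 36.6 m downgradient of the peak.
√(4πDt) = 61.33 m, giving peak height M/(n_e·A·√(4πDt)) = 140/(0.44 × 17 × 61.33) = 0.3052 kg/m³.
(x−vt)²/(4Dt) = (36.6)²/(4 × 0.73 × 410) = 1.119; exp(−1.119) = 0.3266.
C = 0.3052 × 0.3266 = 0.0997 kg/m³.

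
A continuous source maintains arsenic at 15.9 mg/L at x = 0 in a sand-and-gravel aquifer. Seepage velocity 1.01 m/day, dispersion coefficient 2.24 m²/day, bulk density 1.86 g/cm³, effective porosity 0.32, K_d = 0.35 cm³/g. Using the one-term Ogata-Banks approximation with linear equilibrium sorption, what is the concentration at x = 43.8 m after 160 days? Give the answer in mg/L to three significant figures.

Retardation factor R = 1 + ρ_b·K_d/n = 1 + 1.86 × 0.35/0.32 = 3.034.
Sorption retards both mechanisms: v_R = v/R = 0.3329 m/day, D_R = D/R = 0.7383 m²/day.
v_R·t = 0.3329 × 160 = 53.264 m; 2√(D_R t) = 21.74 m; argument = (43.8 − 53.264)/21.74 = -0.4353.
C = C₀ × ½·erfc(-0.4353) = 15.9 × 0.7309 = 11.6 mg/L.

11.6 mg/L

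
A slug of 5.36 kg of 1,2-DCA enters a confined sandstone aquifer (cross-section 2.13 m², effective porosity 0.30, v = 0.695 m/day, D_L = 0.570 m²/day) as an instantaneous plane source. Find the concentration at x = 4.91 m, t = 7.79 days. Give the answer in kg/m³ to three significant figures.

1.11 kg/m³

For an instantaneous plane source, C(x,t) = M/(n_e·A·√(4πDt)) · exp(−(x−vt)²/(4Dt)), with n_e·A the pore (flow) area.
Plume center vt = 0.695 × 7.79 = 5.41405 m, so the well at 4.91 m is 0.50405 m upgradient of the peak.
√(4πDt) = 7.470 m, giving peak height M/(n_e·A·√(4πDt)) = 5.36/(0.30 × 2.13 × 7.470) = 1.123 kg/m³.
(x−vt)²/(4Dt) = (-0.50405)²/(4 × 0.570 × 7.79) = 0.01430; exp(−0.01430) = 0.9858.
C = 1.123 × 0.9858 = 1.11 kg/m³.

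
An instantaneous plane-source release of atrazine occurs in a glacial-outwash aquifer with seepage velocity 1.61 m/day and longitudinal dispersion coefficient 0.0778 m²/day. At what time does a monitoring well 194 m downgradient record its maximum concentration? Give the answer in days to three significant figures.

120 days

For the 1D instantaneous-source solution, setting ∂C/∂t = 0 at fixed x gives v²t² + 2Dt − x² = 0, so t = (√(D² + v²x²) − D)/v².
√(D² + v²x²) = √(0.0778² + 1.61² × 194²) = 312.3; v² = 2.5921.
t = (312.3 − 0.0778)/2.5921 = 120 days (vs. the pure-advection estimate x/v = 120 d).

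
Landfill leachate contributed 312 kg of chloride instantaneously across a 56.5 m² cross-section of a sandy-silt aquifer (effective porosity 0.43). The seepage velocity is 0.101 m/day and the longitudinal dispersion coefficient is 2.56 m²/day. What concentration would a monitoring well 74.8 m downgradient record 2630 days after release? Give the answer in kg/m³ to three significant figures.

For an instantaneous plane source, C(x,t) = M/(n_e·A·√(4πDt)) · exp(−(x−vt)²/(4Dt)), with n_e·A the pore (flow) area.
Plume center vt = 0.101 × 2630 = 265.63 m, so the well at 74.8 m is 190.83 m upgradient of the peak.
√(4πDt) = 290.9 m, giving peak height M/(n_e·A·√(4πDt)) = 312/(0.43 × 56.5 × 290.9) = 0.04415 kg/m³.
(x−vt)²/(4Dt) = (-190.83)²/(4 × 2.56 × 2630) = 1.352; exp(−1.352) = 0.2587.
C = 0.04415 × 0.2587 = 0.0114 kg/m³.

0.0114 kg/m³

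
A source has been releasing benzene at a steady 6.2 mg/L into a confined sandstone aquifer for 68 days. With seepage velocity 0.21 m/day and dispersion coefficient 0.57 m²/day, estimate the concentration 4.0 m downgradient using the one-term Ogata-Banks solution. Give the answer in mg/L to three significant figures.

For a continuous step input, C/C₀ ≈ ½·erfc((x−vt)/(2√(Dt))).
vt = 0.21 × 68 = 14.28 m and 2√(Dt) = 2√(0.57 × 68) = 12.45 m.
Argument (x−vt)/(2√(Dt)) = (4.0 − 14.28)/12.45 = -0.8257; ½·erfc(-0.8257) = 0.8785.
C = 6.2 × 0.8785 = 5.45 mg/L.

5.45 mg/L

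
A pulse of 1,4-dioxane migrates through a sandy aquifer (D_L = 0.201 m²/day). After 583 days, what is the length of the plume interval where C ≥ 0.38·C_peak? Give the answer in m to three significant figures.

42.6 m

The plume is Gaussian with σ = √(2Dt) = √(2 × 0.201 × 583) = 15.31 m.
C/C_peak = exp(−Δx²/(2σ²)) = 0.38 ⇒ Δx = σ·√(−2 ln 0.38) = 15.31 × 1.391 = 21.30 m.
Width = 2Δx = 42.6 m.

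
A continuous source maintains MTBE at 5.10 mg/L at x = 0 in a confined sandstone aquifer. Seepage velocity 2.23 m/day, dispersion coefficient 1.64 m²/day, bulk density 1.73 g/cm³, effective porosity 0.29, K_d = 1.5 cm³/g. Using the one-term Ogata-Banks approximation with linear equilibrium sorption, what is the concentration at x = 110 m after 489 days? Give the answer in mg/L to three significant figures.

Retardation factor R = 1 + ρ_b·K_d/n = 1 + 1.73 × 1.5/0.29 = 9.948.
Sorption retards both mechanisms: v_R = v/R = 0.2242 m/day, D_R = D/R = 0.1649 m²/day.
v_R·t = 0.2242 × 489 = 109.6338 m; 2√(D_R t) = 17.96 m; argument = (110 − 109.6338)/17.96 = 0.02039.
C = C₀ × ½·erfc(0.02039) = 5.10 × 0.4885 = 2.49 mg/L.

2.49 mg/L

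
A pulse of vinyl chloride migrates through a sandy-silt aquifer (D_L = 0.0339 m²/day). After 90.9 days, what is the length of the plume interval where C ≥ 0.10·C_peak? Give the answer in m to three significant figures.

The plume is Gaussian with σ = √(2Dt) = √(2 × 0.0339 × 90.9) = 2.483 m.
C/C_peak = exp(−Δx²/(2σ²)) = 0.10 ⇒ Δx = σ·√(−2 ln 0.10) = 2.483 × 2.146 = 5.329 m.
Width = 2Δx = 10.7 m.

10.7 m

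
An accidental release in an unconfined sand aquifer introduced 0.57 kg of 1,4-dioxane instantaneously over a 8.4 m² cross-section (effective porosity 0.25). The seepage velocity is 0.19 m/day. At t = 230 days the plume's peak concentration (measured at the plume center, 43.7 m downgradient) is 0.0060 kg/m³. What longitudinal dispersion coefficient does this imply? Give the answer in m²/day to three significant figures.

At the plume center C_max = M/(n_e·A·√(4πDt)), so D = M²/(4πt·(n_e·A·C_max)²).
n_e·A·C_max = 0.25 × 8.4 × 0.0060 = 0.01260 kg/m.
D = 0.57²/(4π × 230 × 0.01260²) = 0.708 m²/day.

0.708 m²/day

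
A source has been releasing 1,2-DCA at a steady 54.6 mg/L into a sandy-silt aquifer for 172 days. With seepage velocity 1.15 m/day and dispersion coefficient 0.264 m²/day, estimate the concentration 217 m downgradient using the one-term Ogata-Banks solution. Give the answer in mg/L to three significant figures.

For a continuous step input, C/C₀ ≈ ½·erfc((x−vt)/(2√(Dt))).
vt = 1.15 × 172 = 197.8 m and 2√(Dt) = 2√(0.264 × 172) = 13.48 m.
Argument (x−vt)/(2√(Dt)) = (217 − 197.8)/13.48 = 1.424; ½·erfc(1.424) = 0.02201.
C = 54.6 × 0.02201 = 1.20 mg/L.

1.20 mg/L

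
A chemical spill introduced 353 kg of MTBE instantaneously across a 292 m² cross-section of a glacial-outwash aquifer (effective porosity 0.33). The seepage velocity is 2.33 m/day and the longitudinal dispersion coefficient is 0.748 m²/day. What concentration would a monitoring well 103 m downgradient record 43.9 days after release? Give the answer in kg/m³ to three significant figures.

For an instantaneous plane source, C(x,t) = M/(n_e·A·√(4πDt)) · exp(−(x−vt)²/(4Dt)), with n_e·A the pore (flow) area.
Plume center vt = 2.33 × 43.9 = 102.287 m, so the well at 103 m is 0.713 m downgradient of the peak.
√(4πDt) = 20.31 m, giving peak height M/(n_e·A·√(4πDt)) = 353/(0.33 × 292 × 20.31) = 0.1804 kg/m³.
(x−vt)²/(4Dt) = (0.713)²/(4 × 0.748 × 43.9) = 0.003870; exp(−0.003870) = 0.9961.
C = 0.1804 × 0.9961 = 0.180 kg/m³.

0.180 kg/m³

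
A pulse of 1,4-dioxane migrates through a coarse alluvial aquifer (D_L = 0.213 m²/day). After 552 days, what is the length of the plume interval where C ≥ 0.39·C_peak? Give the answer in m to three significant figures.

The plume is Gaussian with σ = √(2Dt) = √(2 × 0.213 × 552) = 15.33 m.
C/C_peak = exp(−Δx²/(2σ²)) = 0.39 ⇒ Δx = σ·√(−2 ln 0.39) = 15.33 × 1.372 = 21.03 m.
Width = 2Δx = 42.1 m.

42.1 m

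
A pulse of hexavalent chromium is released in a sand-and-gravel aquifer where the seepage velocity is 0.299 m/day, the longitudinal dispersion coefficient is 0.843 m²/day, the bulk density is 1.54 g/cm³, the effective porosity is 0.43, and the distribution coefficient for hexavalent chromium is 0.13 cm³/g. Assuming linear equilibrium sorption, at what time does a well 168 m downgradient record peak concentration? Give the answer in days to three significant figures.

Retardation factor R = 1 + ρ_b·K_d/n = 1 + 1.54 × 0.13/0.43 = 1.466.
Sorption retards both mechanisms: v_R = v/R = 0.2040 m/day, D_R = D/R = 0.5750 m²/day.
Peak time from v_R²t² + 2D_R t − x² = 0: t = (√(D_R² + v_R²x²) − D_R)/v_R².
√(D_R² + v_R²x²) = √(0.5750² + 0.2040² × 168²) = 34.28; v_R² = 0.04162.
t = (34.28 − 0.5750)/0.04162 = 810 days.

810 days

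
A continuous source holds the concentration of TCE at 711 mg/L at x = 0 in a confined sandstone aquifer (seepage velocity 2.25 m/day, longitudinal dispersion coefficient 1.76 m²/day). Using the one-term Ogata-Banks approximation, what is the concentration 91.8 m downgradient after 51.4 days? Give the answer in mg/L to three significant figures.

For a continuous step input, C/C₀ ≈ ½·erfc((x−vt)/(2√(Dt))).
vt = 2.25 × 51.4 = 115.65 m and 2√(Dt) = 2√(1.76 × 51.4) = 19.02 m.
Argument (x−vt)/(2√(Dt)) = (91.8 − 115.65)/19.02 = -1.254; ½·erfc(-1.254) = 0.9619.
C = 711 × 0.9619 = 684 mg/L.

684 mg/L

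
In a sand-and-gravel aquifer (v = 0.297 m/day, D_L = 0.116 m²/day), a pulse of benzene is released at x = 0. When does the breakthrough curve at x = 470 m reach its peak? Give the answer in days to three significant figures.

1580 days

For the 1D instantaneous-source solution, setting ∂C/∂t = 0 at fixed x gives v²t² + 2Dt − x² = 0, so t = (√(D² + v²x²) − D)/v².
√(D² + v²x²) = √(0.116² + 0.297² × 470²) = 139.6; v² = 0.088209.
t = (139.6 − 0.116)/0.088209 = 1580 days (vs. the pure-advection estimate x/v = 1580 d).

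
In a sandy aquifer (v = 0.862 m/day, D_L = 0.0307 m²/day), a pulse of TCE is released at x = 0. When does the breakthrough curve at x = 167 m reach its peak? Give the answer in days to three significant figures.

For the 1D instantaneous-source solution, setting ∂C/∂t = 0 at fixed x gives v²t² + 2Dt − x² = 0, so t = (√(D² + v²x²) − D)/v².
√(D² + v²x²) = √(0.0307² + 0.862² × 167²) = 144.0; v² = 0.743044.
t = (144.0 − 0.0307)/0.743044 = 194 days (vs. the pure-advection estimate x/v = 194 d).

194 days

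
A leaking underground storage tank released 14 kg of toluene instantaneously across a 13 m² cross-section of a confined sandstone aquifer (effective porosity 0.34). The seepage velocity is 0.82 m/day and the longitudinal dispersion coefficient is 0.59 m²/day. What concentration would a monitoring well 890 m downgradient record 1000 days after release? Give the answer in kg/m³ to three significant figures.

0.00461 kg/m³

For an instantaneous plane source, C(x,t) = M/(n_e·A·√(4πDt)) · exp(−(x−vt)²/(4Dt)), with n_e·A the pore (flow) area.
Plume center vt = 0.82 × 1000 = 820 m, so the well at 890 m is 70 m downgradient of the peak.
√(4πDt) = 86.11 m, giving peak height M/(n_e·A·√(4πDt)) = 14/(0.34 × 13 × 86.11) = 0.03678 kg/m³.
(x−vt)²/(4Dt) = (70)²/(4 × 0.59 × 1000) = 2.076; exp(−2.076) = 0.1254.
C = 0.03678 × 0.1254 = 0.00461 kg/m³.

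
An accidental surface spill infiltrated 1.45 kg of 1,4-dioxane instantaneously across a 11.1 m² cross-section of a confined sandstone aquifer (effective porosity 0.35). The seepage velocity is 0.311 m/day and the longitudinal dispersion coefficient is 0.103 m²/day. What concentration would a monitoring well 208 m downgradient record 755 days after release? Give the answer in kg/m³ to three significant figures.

For an instantaneous plane source, C(x,t) = M/(n_e·A·√(4πDt)) · exp(−(x−vt)²/(4Dt)), with n_e·A the pore (flow) area.
Plume center vt = 0.311 × 755 = 234.805 m, so the well at 208 m is 26.805 m upgradient of the peak.
√(4πDt) = 31.26 m, giving peak height M/(n_e·A·√(4πDt)) = 1.45/(0.35 × 11.1 × 31.26) = 0.01194 kg/m³.
(x−vt)²/(4Dt) = (-26.805)²/(4 × 0.103 × 755) = 2.310; exp(−2.310) = 0.09926.
C = 0.01194 × 0.09926 = 0.00119 kg/m³.

0.00119 kg/m³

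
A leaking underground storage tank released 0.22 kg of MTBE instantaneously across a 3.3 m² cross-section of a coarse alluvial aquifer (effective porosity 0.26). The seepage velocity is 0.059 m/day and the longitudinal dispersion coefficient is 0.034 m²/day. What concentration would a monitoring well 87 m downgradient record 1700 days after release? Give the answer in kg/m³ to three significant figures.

0.00443 kg/m³

For an instantaneous plane source, C(x,t) = M/(n_e·A·√(4πDt)) · exp(−(x−vt)²/(4Dt)), with n_e·A the pore (flow) area.
Plume center vt = 0.059 × 1700 = 100.3 m, so the well at 87 m is 13.3 m upgradient of the peak.
√(4πDt) = 26.95 m, giving peak height M/(n_e·A·√(4πDt)) = 0.22/(0.26 × 3.3 × 26.95) = 0.009514 kg/m³.
(x−vt)²/(4Dt) = (-13.3)²/(4 × 0.034 × 1700) = 0.7651; exp(−0.7651) = 0.4653.
C = 0.009514 × 0.4653 = 0.00443 kg/m³.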